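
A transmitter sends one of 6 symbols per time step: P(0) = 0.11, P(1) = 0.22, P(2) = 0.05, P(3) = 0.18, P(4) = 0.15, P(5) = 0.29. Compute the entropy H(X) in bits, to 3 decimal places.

2.421 bits

H = −Σ pᵢ log₂ pᵢ.
−0.11·log₂(0.11) = 0.3503
−0.22·log₂(0.22) = 0.4806
−0.05·log₂(0.05) = 0.2161
−0.18·log₂(0.18) = 0.4453
−0.15·log₂(0.15) = 0.4105
−0.29·log₂(0.29) = 0.5179
Sum ≈ 2.4207 → 2.421 bits.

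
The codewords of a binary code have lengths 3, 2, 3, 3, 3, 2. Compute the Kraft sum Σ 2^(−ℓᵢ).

1

With common denominator 2^3 = 8: Σ 2^(−ℓᵢ) = 1/8 + 2/8 + 1/8 + 1/8 + 1/8 + 2/8 = 8/8 = 1.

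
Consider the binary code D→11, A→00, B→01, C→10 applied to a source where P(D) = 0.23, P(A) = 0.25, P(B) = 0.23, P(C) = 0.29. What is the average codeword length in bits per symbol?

2 bits/symbol

L̄ = Σ pᵢ·ℓᵢ = 0.23·2 + 0.25·2 + 0.23·2 + 0.29·2 = 2 bits/symbol.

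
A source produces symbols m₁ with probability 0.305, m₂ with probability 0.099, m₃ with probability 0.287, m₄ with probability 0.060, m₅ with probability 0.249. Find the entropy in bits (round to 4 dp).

H = −Σ pᵢ log₂ pᵢ.
−0.305·log₂(0.305) = 0.5225
−0.099·log₂(0.099) = 0.3303
−0.287·log₂(0.287) = 0.5169
−0.060·log₂(0.060) = 0.2435
−0.249·log₂(0.249) = 0.4994
Sum ≈ 2.1126 → 2.1126 bits.

2.1126 bits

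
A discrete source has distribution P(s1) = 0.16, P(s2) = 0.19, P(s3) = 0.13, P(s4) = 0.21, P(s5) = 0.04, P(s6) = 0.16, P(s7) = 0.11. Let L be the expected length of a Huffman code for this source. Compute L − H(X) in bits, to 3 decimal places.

Entropy H = −Σ p log₂ p ≈ 2.6928 bits.
Huffman merges: 1/25+11/100→3/20; 13/100+3/20→7/25; 4/25+4/25→8/25; 19/100+21/100→2/5; 7/25+8/25→3/5; 2/5+3/5→1. L = 11/4 ≈ 2.7500.
L − H = 2.7500 − 2.6928 = 0.057 bits.

0.057 bits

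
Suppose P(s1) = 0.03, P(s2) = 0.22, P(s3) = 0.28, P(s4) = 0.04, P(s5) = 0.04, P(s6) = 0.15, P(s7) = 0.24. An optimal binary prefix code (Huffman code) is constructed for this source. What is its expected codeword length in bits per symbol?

Repeatedly combine the two least-probable nodes; the expected code length is the sum of the merged weights.
merge 3/100 + 1/25 → 7/100
merge 1/25 + 7/100 → 11/100
merge 11/100 + 3/20 → 13/50
merge 11/50 + 6/25 → 23/50
merge 13/50 + 7/25 → 27/50
merge 23/50 + 27/50 → 1
L = 7/100 + 11/100 + 13/50 + 23/50 + 27/50 + 1 = 61/25 = 2.44 bits/symbol.

2.44 bits/symbol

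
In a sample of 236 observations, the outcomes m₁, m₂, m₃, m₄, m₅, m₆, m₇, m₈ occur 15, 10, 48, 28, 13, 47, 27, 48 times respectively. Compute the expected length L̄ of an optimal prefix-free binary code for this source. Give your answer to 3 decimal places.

Probabilities are the counts divided by 236.
Repeatedly combine the two least-probable nodes; the expected code length is the sum of the merged weights.
merge 5/118 + 13/236 → 23/236
merge 15/236 + 23/236 → 19/118
merge 27/236 + 7/59 → 55/236
merge 19/118 + 47/236 → 85/236
merge 12/59 + 12/59 → 24/59
merge 55/236 + 85/236 → 35/59
merge 24/59 + 35/59 → 1
L = 23/236 + 19/118 + 55/236 + 85/236 + 24/59 + 35/59 + 1 = 673/236 ≈ 2.852 bits/symbol.

2.852 bits/symbol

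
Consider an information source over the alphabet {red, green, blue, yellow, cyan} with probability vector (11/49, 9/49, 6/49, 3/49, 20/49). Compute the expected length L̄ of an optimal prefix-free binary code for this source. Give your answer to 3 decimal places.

2.143 bits/symbol

Repeatedly combine the two least-probable nodes; the expected code length is the sum of the merged weights.
merge 3/49 + 6/49 → 9/49
merge 9/49 + 9/49 → 18/49
merge 11/49 + 18/49 → 29/49
merge 20/49 + 29/49 → 1
L = 9/49 + 18/49 + 29/49 + 1 = 15/7 ≈ 2.143 bits/symbol.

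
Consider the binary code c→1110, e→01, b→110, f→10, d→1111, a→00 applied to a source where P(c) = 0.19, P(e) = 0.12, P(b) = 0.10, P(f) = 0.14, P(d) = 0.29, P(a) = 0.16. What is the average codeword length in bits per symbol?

L̄ = Σ pᵢ·ℓᵢ = 0.19·4 + 0.12·2 + 0.10·3 + 0.14·2 + 0.29·4 + 0.16·2 = 3.06 bits/symbol.

3.06 bits/symbol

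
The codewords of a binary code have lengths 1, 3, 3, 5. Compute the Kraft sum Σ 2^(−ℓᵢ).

With common denominator 2^5 = 32: Σ 2^(−ℓᵢ) = 16/32 + 4/32 + 4/32 + 1/32 = 25/32 = 0.78125.

0.78125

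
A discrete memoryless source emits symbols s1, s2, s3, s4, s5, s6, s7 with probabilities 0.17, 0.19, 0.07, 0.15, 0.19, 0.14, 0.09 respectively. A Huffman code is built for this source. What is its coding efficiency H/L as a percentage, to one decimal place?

Entropy H = −Σ p log₂ p ≈ 2.7339 bits.
Huffman merges: 7/100+9/100→4/25; 7/50+3/20→29/100; 4/25+17/100→33/100; 19/100+19/100→19/50; 29/100+33/100→31/50; 19/50+31/50→1. L = 139/50 ≈ 2.7800.
Efficiency = H/L = 2.7339/2.7800 = 98.3%.

98.3%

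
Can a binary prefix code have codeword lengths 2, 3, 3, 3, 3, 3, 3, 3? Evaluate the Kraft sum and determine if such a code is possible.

1.125; no

With common denominator 2^3 = 8: Σ 2^(−ℓᵢ) = 2/8 + 1/8 + 1/8 + 1/8 + 1/8 + 1/8 + 1/8 + 1/8 = 9/8 = 1.125.
Kraft's inequality requires Σ ≤ 1; here Σ = 1.125 > 1, so no such prefix code exists.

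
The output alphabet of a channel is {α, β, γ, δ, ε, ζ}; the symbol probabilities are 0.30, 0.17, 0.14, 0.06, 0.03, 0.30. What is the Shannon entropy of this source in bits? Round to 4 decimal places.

2.2692 bits

H = −Σ pᵢ log₂ pᵢ.
−0.30·log₂(0.30) = 0.5211
−0.17·log₂(0.17) = 0.4346
−0.14·log₂(0.14) = 0.3971
−0.06·log₂(0.06) = 0.2435
−0.03·log₂(0.03) = 0.1518
−0.30·log₂(0.30) = 0.5211
Sum ≈ 2.2692 → 2.2692 bits.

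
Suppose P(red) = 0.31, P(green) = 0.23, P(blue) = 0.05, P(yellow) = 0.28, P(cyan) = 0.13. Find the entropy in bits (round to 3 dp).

H = −Σ pᵢ log₂ pᵢ.
−0.31·log₂(0.31) = 0.5238
−0.23·log₂(0.23) = 0.4877
−0.05·log₂(0.05) = 0.2161
−0.28·log₂(0.28) = 0.5142
−0.13·log₂(0.13) = 0.3826
Sum ≈ 2.1244 → 2.124 bits.

2.124 bits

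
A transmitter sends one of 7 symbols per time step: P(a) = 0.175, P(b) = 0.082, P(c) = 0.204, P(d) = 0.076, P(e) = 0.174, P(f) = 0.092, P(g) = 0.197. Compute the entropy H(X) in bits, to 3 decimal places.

H = −Σ pᵢ log₂ pᵢ.
−0.175·log₂(0.175) = 0.4401
−0.082·log₂(0.082) = 0.2959
−0.204·log₂(0.204) = 0.4678
−0.076·log₂(0.076) = 0.2826
−0.174·log₂(0.174) = 0.4390
−0.092·log₂(0.092) = 0.3167
−0.197·log₂(0.197) = 0.4617
Sum ≈ 2.7037 → 2.704 bits.

2.704 bits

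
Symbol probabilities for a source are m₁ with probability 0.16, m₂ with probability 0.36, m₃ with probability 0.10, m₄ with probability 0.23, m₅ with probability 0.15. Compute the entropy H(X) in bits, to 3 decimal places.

2.184 bits

H = −Σ pᵢ log₂ pᵢ.
−0.16·log₂(0.16) = 0.4230
−0.36·log₂(0.36) = 0.5306
−0.10·log₂(0.10) = 0.3322
−0.23·log₂(0.23) = 0.4877
−0.15·log₂(0.15) = 0.4105
Sum ≈ 2.1840 → 2.184 bits.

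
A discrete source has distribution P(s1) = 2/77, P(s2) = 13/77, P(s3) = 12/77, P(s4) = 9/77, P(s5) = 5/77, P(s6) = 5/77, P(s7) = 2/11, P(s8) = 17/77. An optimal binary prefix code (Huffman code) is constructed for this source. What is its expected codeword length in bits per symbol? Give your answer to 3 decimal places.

2.844 bits/symbol

Repeatedly combine the two least-probable nodes; the expected code length is the sum of the merged weights.
merge 2/77 + 5/77 → 1/11
merge 5/77 + 1/11 → 12/77
merge 9/77 + 12/77 → 3/11
merge 12/77 + 13/77 → 25/77
merge 2/11 + 17/77 → 31/77
merge 3/11 + 25/77 → 46/77
merge 31/77 + 46/77 → 1
L = 1/11 + 12/77 + 3/11 + 25/77 + 31/77 + 46/77 + 1 = 219/77 ≈ 2.844 bits/symbol.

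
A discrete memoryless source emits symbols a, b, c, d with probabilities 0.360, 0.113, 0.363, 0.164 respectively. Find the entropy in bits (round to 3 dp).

H = −Σ pᵢ log₂ pᵢ.
−0.360·log₂(0.360) = 0.5306
−0.113·log₂(0.113) = 0.3555
−0.363·log₂(0.363) = 0.5307
−0.164·log₂(0.164) = 0.4278
Sum ≈ 1.8445 → 1.845 bits.

1.845 bits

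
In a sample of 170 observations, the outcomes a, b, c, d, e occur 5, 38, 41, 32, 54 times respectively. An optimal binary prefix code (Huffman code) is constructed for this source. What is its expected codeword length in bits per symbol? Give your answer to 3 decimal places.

Probabilities are the counts divided by 170.
Repeatedly combine the two least-probable nodes; the expected code length is the sum of the merged weights.
merge 1/34 + 16/85 → 37/170
merge 37/170 + 19/85 → 15/34
merge 41/170 + 27/85 → 19/34
merge 15/34 + 19/34 → 1
L = 37/170 + 15/34 + 19/34 + 1 = 377/170 ≈ 2.218 bits/symbol.

2.218 bits/symbol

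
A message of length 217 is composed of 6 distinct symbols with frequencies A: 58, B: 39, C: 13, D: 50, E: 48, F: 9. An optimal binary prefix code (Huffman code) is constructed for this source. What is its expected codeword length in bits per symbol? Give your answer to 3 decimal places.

2.382 bits/symbol

Probabilities are the counts divided by 217.
Repeatedly combine the two least-probable nodes; the expected code length is the sum of the merged weights.
merge 9/217 + 13/217 → 22/217
merge 22/217 + 39/217 → 61/217
merge 48/217 + 50/217 → 14/31
merge 58/217 + 61/217 → 17/31
merge 14/31 + 17/31 → 1
L = 22/217 + 61/217 + 14/31 + 17/31 + 1 = 517/217 ≈ 2.382 bits/symbol.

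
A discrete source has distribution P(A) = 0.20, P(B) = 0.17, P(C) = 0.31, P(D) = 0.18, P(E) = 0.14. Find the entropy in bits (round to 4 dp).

H = −Σ pᵢ log₂ pᵢ.
−0.20·log₂(0.20) = 0.4644
−0.17·log₂(0.17) = 0.4346
−0.31·log₂(0.31) = 0.5238
−0.18·log₂(0.18) = 0.4453
−0.14·log₂(0.14) = 0.3971
Sum ≈ 2.2652 → 2.2652 bits.

2.2652 bits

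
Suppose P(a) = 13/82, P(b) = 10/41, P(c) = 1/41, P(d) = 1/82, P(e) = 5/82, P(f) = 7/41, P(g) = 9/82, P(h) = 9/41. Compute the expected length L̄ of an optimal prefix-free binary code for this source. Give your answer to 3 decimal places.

2.671 bits/symbol

Repeatedly combine the two least-probable nodes; the expected code length is the sum of the merged weights.
merge 1/82 + 1/41 → 3/82
merge 3/82 + 5/82 → 4/41
merge 4/41 + 9/82 → 17/82
merge 13/82 + 7/41 → 27/82
merge 17/82 + 9/41 → 35/82
merge 10/41 + 27/82 → 47/82
merge 35/82 + 47/82 → 1
L = 3/82 + 4/41 + 17/82 + 27/82 + 35/82 + 47/82 + 1 = 219/82 ≈ 2.671 bits/symbol.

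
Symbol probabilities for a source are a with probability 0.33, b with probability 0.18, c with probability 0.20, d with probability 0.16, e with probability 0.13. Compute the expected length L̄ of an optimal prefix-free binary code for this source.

Repeatedly combine the two least-probable nodes; the expected code length is the sum of the merged weights.
merge 13/100 + 4/25 → 29/100
merge 9/50 + 1/5 → 19/50
merge 29/100 + 33/100 → 31/50
merge 19/50 + 31/50 → 1
L = 29/100 + 19/50 + 31/50 + 1 = 229/100 = 2.29 bits/symbol.

2.29 bits/symbol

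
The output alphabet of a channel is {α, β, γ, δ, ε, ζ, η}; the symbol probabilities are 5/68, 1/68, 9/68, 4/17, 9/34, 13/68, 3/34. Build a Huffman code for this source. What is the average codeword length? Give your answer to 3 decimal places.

Repeatedly combine the two least-probable nodes; the expected code length is the sum of the merged weights.
merge 1/68 + 5/68 → 3/34
merge 3/34 + 3/34 → 3/17
merge 9/68 + 3/17 → 21/68
merge 13/68 + 4/17 → 29/68
merge 9/34 + 21/68 → 39/68
merge 29/68 + 39/68 → 1
L = 3/34 + 3/17 + 21/68 + 29/68 + 39/68 + 1 = 175/68 ≈ 2.574 bits/symbol.

2.574 bits/symbol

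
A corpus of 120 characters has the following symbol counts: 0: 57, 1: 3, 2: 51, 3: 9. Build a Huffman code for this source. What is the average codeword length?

1.625 bits/symbol

Probabilities are the counts divided by 120.
Repeatedly combine the two least-probable nodes; the expected code length is the sum of the merged weights.
merge 1/40 + 3/40 → 1/10
merge 1/10 + 17/40 → 21/40
merge 19/40 + 21/40 → 1
L = 1/10 + 21/40 + 1 = 13/8 = 1.625 bits/symbol.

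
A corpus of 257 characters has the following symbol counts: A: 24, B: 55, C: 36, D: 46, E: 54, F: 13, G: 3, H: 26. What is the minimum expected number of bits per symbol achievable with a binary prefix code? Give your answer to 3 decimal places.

Probabilities are the counts divided by 257.
Repeatedly combine the two least-probable nodes; the expected code length is the sum of the merged weights.
merge 3/257 + 13/257 → 16/257
merge 16/257 + 24/257 → 40/257
merge 26/257 + 36/257 → 62/257
merge 40/257 + 46/257 → 86/257
merge 54/257 + 55/257 → 109/257
merge 62/257 + 86/257 → 148/257
merge 109/257 + 148/257 → 1
L = 16/257 + 40/257 + 62/257 + 86/257 + 109/257 + 148/257 + 1 = 718/257 ≈ 2.794 bits/symbol.

2.794 bits/symbol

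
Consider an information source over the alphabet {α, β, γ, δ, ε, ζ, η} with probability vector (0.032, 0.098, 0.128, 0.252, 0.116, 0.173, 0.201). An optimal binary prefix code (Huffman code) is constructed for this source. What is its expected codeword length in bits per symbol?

Repeatedly combine the two least-probable nodes; the expected code length is the sum of the merged weights.
merge 4/125 + 49/500 → 13/100
merge 29/250 + 16/125 → 61/250
merge 13/100 + 173/1000 → 303/1000
merge 201/1000 + 61/250 → 89/200
merge 63/250 + 303/1000 → 111/200
merge 89/200 + 111/200 → 1
L = 13/100 + 61/250 + 303/1000 + 89/200 + 111/200 + 1 = 2677/1000 = 2.677 bits/symbol.

2.677 bits/symbol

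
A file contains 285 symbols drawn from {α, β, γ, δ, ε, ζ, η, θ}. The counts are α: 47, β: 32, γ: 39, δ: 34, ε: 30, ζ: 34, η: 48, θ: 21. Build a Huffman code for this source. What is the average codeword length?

3 bits/symbol

Probabilities are the counts divided by 285.
Repeatedly combine the two least-probable nodes; the expected code length is the sum of the merged weights.
merge 7/95 + 2/19 → 17/95
merge 32/285 + 34/285 → 22/95
merge 34/285 + 13/95 → 73/285
merge 47/285 + 16/95 → 1/3
merge 17/95 + 22/95 → 39/95
merge 73/285 + 1/3 → 56/95
merge 39/95 + 56/95 → 1
L = 17/95 + 22/95 + 73/285 + 1/3 + 39/95 + 56/95 + 1 = 3 bits/symbol.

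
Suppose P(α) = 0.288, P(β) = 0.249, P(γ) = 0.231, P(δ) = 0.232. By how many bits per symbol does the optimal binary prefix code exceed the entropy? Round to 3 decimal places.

0.006 bits

Entropy H = −Σ p log₂ p ≈ 1.9940 bits.
Huffman merges: 231/1000+29/125→463/1000; 249/1000+36/125→537/1000; 463/1000+537/1000→1. L = 2 ≈ 2.0000.
L − H = 2.0000 − 1.9940 = 0.006 bits.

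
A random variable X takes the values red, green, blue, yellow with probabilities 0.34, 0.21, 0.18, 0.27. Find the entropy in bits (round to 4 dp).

1.9573 bits

H = −Σ pᵢ log₂ pᵢ.
−0.34·log₂(0.34) = 0.5292
−0.21·log₂(0.21) = 0.4728
−0.18·log₂(0.18) = 0.4453
−0.27·log₂(0.27) = 0.5100
Sum ≈ 1.9573 → 1.9573 bits.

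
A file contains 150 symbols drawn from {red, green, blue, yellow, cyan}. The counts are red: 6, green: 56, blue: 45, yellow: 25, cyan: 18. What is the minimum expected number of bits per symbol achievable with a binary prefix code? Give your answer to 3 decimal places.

2.113 bits/symbol

Probabilities are the counts divided by 150.
Repeatedly combine the two least-probable nodes; the expected code length is the sum of the merged weights.
merge 1/25 + 3/25 → 4/25
merge 4/25 + 1/6 → 49/150
merge 3/10 + 49/150 → 47/75
merge 28/75 + 47/75 → 1
L = 4/25 + 49/150 + 47/75 + 1 = 317/150 ≈ 2.113 bits/symbol.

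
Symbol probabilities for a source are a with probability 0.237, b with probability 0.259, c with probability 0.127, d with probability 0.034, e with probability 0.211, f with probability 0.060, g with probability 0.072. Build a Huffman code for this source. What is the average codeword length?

Repeatedly combine the two least-probable nodes; the expected code length is the sum of the merged weights.
merge 17/500 + 3/50 → 47/500
merge 9/125 + 47/500 → 83/500
merge 127/1000 + 83/500 → 293/1000
merge 211/1000 + 237/1000 → 56/125
merge 259/1000 + 293/1000 → 69/125
merge 56/125 + 69/125 → 1
L = 47/500 + 83/500 + 293/1000 + 56/125 + 69/125 + 1 = 2553/1000 = 2.553 bits/symbol.

2.553 bits/symbol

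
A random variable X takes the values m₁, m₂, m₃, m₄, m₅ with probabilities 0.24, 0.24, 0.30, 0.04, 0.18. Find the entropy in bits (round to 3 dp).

2.140 bits

H = −Σ pᵢ log₂ pᵢ.
−0.24·log₂(0.24) = 0.4941
−0.24·log₂(0.24) = 0.4941
−0.30·log₂(0.30) = 0.5211
−0.04·log₂(0.04) = 0.1858
−0.18·log₂(0.18) = 0.4453
Sum ≈ 2.1404 → 2.140 bits.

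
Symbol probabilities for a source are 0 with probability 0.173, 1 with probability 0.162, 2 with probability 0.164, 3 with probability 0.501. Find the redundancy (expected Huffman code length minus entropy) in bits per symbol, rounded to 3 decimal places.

0.034 bits

Entropy H = −Σ p log₂ p ≈ 1.7906 bits.
Huffman merges: 81/500+41/250→163/500; 173/1000+163/500→499/1000; 499/1000+501/1000→1. L = 73/40 ≈ 1.8250.
L − H = 1.8250 − 1.7906 = 0.034 bits.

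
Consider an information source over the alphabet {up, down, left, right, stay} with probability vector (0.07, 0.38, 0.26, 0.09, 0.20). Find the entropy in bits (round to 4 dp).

2.0813 bits

H = −Σ pᵢ log₂ pᵢ.
−0.07·log₂(0.07) = 0.2686
−0.38·log₂(0.38) = 0.5305
−0.26·log₂(0.26) = 0.5053
−0.09·log₂(0.09) = 0.3127
−0.20·log₂(0.20) = 0.4644
Sum ≈ 2.0813 → 2.0813 bits.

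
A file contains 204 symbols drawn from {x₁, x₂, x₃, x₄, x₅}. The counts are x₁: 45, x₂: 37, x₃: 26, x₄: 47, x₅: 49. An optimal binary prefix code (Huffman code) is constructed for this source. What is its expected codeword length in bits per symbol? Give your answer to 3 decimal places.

2.309 bits/symbol

Probabilities are the counts divided by 204.
Repeatedly combine the two least-probable nodes; the expected code length is the sum of the merged weights.
merge 13/102 + 37/204 → 21/68
merge 15/68 + 47/204 → 23/51
merge 49/204 + 21/68 → 28/51
merge 23/51 + 28/51 → 1
L = 21/68 + 23/51 + 28/51 + 1 = 157/68 ≈ 2.309 bits/symbol.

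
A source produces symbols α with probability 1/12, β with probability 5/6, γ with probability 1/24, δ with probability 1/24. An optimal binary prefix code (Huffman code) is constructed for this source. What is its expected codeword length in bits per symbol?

1.25 bits/symbol

Repeatedly combine the two least-probable nodes; the expected code length is the sum of the merged weights.
merge 1/24 + 1/24 → 1/12
merge 1/12 + 1/12 → 1/6
merge 1/6 + 5/6 → 1
L = 1/12 + 1/6 + 1 = 5/4 = 1.25 bits/symbol.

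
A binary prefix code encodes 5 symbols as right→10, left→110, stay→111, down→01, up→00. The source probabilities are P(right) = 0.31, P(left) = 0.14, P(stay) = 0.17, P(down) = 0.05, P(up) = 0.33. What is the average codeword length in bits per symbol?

2.31 bits/symbol

L̄ = Σ pᵢ·ℓᵢ = 0.31·2 + 0.14·3 + 0.17·3 + 0.05·2 + 0.33·2 = 2.31 bits/symbol.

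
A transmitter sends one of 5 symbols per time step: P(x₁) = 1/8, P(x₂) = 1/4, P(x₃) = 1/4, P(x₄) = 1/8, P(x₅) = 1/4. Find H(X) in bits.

Each probability is a power of 1/2, so log₂(1/p) is an integer.
H = Σ p·log₂(1/p) = 1/8·3 + 1/4·2 + 1/4·2 + 1/8·3 + 1/4·2 = 2.25 bits.

2.25 bits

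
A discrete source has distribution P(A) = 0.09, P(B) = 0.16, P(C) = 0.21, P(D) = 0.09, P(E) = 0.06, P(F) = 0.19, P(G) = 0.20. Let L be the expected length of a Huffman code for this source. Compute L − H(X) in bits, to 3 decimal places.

Entropy H = −Σ p log₂ p ≈ 2.6843 bits.
Huffman merges: 3/50+9/100→3/20; 9/100+3/20→6/25; 4/25+19/100→7/20; 1/5+21/100→41/100; 6/25+7/20→59/100; 41/100+59/100→1. L = 137/50 ≈ 2.7400.
L − H = 2.7400 − 2.6843 = 0.056 bits.

0.056 bits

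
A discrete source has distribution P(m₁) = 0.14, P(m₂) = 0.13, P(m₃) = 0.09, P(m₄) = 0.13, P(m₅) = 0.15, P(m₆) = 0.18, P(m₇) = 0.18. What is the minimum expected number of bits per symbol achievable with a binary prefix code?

Repeatedly combine the two least-probable nodes; the expected code length is the sum of the merged weights.
merge 9/100 + 13/100 → 11/50
merge 13/100 + 7/50 → 27/100
merge 3/20 + 9/50 → 33/100
merge 9/50 + 11/50 → 2/5
merge 27/100 + 33/100 → 3/5
merge 2/5 + 3/5 → 1
L = 11/50 + 27/100 + 33/100 + 2/5 + 3/5 + 1 = 141/50 = 2.82 bits/symbol.

2.82 bits/symbol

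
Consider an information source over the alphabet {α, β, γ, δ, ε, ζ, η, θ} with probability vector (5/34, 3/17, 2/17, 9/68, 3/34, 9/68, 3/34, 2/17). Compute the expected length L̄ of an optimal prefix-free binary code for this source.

3 bits/symbol

Repeatedly combine the two least-probable nodes; the expected code length is the sum of the merged weights.
merge 3/34 + 3/34 → 3/17
merge 2/17 + 2/17 → 4/17
merge 9/68 + 9/68 → 9/34
merge 5/34 + 3/17 → 11/34
merge 3/17 + 4/17 → 7/17
merge 9/34 + 11/34 → 10/17
merge 7/17 + 10/17 → 1
L = 3/17 + 4/17 + 9/34 + 11/34 + 7/17 + 10/17 + 1 = 3 bits/symbol.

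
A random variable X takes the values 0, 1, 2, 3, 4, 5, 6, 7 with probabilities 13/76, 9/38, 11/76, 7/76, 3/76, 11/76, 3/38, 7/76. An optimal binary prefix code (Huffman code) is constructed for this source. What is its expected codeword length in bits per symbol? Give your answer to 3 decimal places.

Repeatedly combine the two least-probable nodes; the expected code length is the sum of the merged weights.
merge 3/76 + 3/38 → 9/76
merge 7/76 + 7/76 → 7/38
merge 9/76 + 11/76 → 5/19
merge 11/76 + 13/76 → 6/19
merge 7/38 + 9/38 → 8/19
merge 5/19 + 6/19 → 11/19
merge 8/19 + 11/19 → 1
L = 9/76 + 7/38 + 5/19 + 6/19 + 8/19 + 11/19 + 1 = 219/76 ≈ 2.882 bits/symbol.

2.882 bits/symbol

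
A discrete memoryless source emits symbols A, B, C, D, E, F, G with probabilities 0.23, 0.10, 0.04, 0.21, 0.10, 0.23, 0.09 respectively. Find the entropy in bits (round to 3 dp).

2.611 bits

H = −Σ pᵢ log₂ pᵢ.
−0.23·log₂(0.23) = 0.4877
−0.10·log₂(0.10) = 0.3322
−0.04·log₂(0.04) = 0.1858
−0.21·log₂(0.21) = 0.4728
−0.10·log₂(0.10) = 0.3322
−0.23·log₂(0.23) = 0.4877
−0.09·log₂(0.09) = 0.3127
Sum ≈ 2.6110 → 2.611 bits.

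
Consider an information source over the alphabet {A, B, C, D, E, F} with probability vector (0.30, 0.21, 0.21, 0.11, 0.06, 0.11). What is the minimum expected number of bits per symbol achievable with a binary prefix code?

Repeatedly combine the two least-probable nodes; the expected code length is the sum of the merged weights.
merge 3/50 + 11/100 → 17/100
merge 11/100 + 17/100 → 7/25
merge 21/100 + 21/100 → 21/50
merge 7/25 + 3/10 → 29/50
merge 21/50 + 29/50 → 1
L = 17/100 + 7/25 + 21/50 + 29/50 + 1 = 49/20 = 2.45 bits/symbol.

2.45 bits/symbol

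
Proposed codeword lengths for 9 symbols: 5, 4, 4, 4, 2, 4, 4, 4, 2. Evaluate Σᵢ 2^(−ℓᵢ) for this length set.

0.90625

With common denominator 2^5 = 32: Σ 2^(−ℓᵢ) = 1/32 + 2/32 + 2/32 + 2/32 + 8/32 + 2/32 + 2/32 + 2/32 + 8/32 = 29/32 = 0.90625.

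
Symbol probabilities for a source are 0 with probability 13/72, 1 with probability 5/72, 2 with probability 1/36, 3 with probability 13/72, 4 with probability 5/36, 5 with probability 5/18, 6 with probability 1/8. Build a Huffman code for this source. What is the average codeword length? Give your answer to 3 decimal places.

2.639 bits/symbol

Repeatedly combine the two least-probable nodes; the expected code length is the sum of the merged weights.
merge 1/36 + 5/72 → 7/72
merge 7/72 + 1/8 → 2/9
merge 5/36 + 13/72 → 23/72
merge 13/72 + 2/9 → 29/72
merge 5/18 + 23/72 → 43/72
merge 29/72 + 43/72 → 1
L = 7/72 + 2/9 + 23/72 + 29/72 + 43/72 + 1 = 95/36 ≈ 2.639 bits/symbol.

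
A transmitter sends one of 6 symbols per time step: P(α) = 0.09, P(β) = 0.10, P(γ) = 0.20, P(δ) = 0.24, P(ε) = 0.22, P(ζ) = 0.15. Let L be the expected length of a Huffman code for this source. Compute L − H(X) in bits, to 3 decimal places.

Entropy H = −Σ p log₂ p ≈ 2.4945 bits.
Huffman merges: 9/100+1/10→19/100; 3/20+19/100→17/50; 1/5+11/50→21/50; 6/25+17/50→29/50; 21/50+29/50→1. L = 253/100 ≈ 2.5300.
L − H = 2.5300 − 2.4945 = 0.036 bits.

0.036 bits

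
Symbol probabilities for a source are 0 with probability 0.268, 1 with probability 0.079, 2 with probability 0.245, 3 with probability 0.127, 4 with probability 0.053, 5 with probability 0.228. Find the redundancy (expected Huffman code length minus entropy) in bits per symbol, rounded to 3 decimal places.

Entropy H = −Σ p log₂ p ≈ 2.3846 bits.
Huffman merges: 53/1000+79/1000→33/250; 127/1000+33/250→259/1000; 57/250+49/200→473/1000; 259/1000+67/250→527/1000; 473/1000+527/1000→1. L = 2391/1000 ≈ 2.3910.
L − H = 2.3910 − 2.3846 = 0.006 bits.

0.006 bits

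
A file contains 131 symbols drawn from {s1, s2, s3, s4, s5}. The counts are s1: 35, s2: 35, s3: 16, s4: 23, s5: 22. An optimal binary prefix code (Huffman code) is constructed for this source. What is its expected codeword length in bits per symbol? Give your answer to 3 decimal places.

Probabilities are the counts divided by 131.
Repeatedly combine the two least-probable nodes; the expected code length is the sum of the merged weights.
merge 16/131 + 22/131 → 38/131
merge 23/131 + 35/131 → 58/131
merge 35/131 + 38/131 → 73/131
merge 58/131 + 73/131 → 1
L = 38/131 + 58/131 + 73/131 + 1 = 300/131 ≈ 2.290 bits/symbol.

2.290 bits/symbol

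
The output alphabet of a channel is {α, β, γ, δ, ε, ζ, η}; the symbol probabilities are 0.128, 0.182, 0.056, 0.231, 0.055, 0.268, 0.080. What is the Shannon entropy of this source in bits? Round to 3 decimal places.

2.579 bits

H = −Σ pᵢ log₂ pᵢ.
−0.128·log₂(0.128) = 0.3796
−0.182·log₂(0.182) = 0.4474
−0.056·log₂(0.056) = 0.2329
−0.231·log₂(0.231) = 0.4883
−0.055·log₂(0.055) = 0.2301
−0.268·log₂(0.268) = 0.5091
−0.080·log₂(0.080) = 0.2915
Sum ≈ 2.5790 → 2.579 bits.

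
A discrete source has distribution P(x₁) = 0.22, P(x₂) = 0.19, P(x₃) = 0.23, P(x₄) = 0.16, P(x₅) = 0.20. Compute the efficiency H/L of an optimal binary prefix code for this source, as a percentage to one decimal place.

Entropy H = −Σ p log₂ p ≈ 2.3109 bits.
Huffman merges: 4/25+19/100→7/20; 1/5+11/50→21/50; 23/100+7/20→29/50; 21/50+29/50→1. L = 47/20 ≈ 2.3500.
Efficiency = H/L = 2.3109/2.3500 = 98.3%.

98.3%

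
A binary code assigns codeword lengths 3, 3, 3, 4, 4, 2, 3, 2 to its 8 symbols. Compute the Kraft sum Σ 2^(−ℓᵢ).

1.125

With common denominator 2^4 = 16: Σ 2^(−ℓᵢ) = 2/16 + 2/16 + 2/16 + 1/16 + 1/16 + 4/16 + 2/16 + 4/16 = 18/16 = 1.125.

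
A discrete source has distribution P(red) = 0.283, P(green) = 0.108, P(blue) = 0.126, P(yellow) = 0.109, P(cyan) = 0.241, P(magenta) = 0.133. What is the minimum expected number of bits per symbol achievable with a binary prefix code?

Repeatedly combine the two least-probable nodes; the expected code length is the sum of the merged weights.
merge 27/250 + 109/1000 → 217/1000
merge 63/500 + 133/1000 → 259/1000
merge 217/1000 + 241/1000 → 229/500
merge 259/1000 + 283/1000 → 271/500
merge 229/500 + 271/500 → 1
L = 217/1000 + 259/1000 + 229/500 + 271/500 + 1 = 619/250 = 2.476 bits/symbol.

2.476 bits/symbol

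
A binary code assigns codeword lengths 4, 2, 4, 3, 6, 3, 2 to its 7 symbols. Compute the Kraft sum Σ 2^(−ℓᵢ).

With common denominator 2^6 = 64: Σ 2^(−ℓᵢ) = 4/64 + 16/64 + 4/64 + 8/64 + 1/64 + 8/64 + 16/64 = 57/64 = 0.890625.

0.890625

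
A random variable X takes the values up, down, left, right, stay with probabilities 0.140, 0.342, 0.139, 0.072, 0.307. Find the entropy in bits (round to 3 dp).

2.119 bits

H = −Σ pᵢ log₂ pᵢ.
−0.140·log₂(0.140) = 0.3971
−0.342·log₂(0.342) = 0.5294
−0.139·log₂(0.139) = 0.3957
−0.072·log₂(0.072) = 0.2733
−0.307·log₂(0.307) = 0.5230
Sum ≈ 2.1185 → 2.119 bits.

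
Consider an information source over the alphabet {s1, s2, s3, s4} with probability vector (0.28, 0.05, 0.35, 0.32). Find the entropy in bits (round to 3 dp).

1.786 bits

H = −Σ pᵢ log₂ pᵢ.
−0.28·log₂(0.28) = 0.5142
−0.05·log₂(0.05) = 0.2161
−0.35·log₂(0.35) = 0.5301
−0.32·log₂(0.32) = 0.5260
Sum ≈ 1.7865 → 1.786 bits.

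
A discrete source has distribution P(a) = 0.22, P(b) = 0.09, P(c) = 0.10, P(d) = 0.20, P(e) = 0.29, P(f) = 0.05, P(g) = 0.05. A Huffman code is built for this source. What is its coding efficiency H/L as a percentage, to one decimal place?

98.4%

Entropy H = −Σ p log₂ p ≈ 2.5399 bits.
Huffman merges: 1/20+1/20→1/10; 9/100+1/10→19/100; 1/10+19/100→29/100; 1/5+11/50→21/50; 29/100+29/100→29/50; 21/50+29/50→1. L = 129/50 ≈ 2.5800.
Efficiency = H/L = 2.5399/2.5800 = 98.4%.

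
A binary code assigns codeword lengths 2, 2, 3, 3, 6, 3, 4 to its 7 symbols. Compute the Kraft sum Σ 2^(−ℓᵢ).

0.953125

With common denominator 2^6 = 64: Σ 2^(−ℓᵢ) = 16/64 + 16/64 + 8/64 + 8/64 + 1/64 + 8/64 + 4/64 = 61/64 = 0.953125.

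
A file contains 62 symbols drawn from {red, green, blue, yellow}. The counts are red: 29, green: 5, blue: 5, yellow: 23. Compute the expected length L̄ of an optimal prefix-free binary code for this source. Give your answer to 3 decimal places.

1.694 bits/symbol

Probabilities are the counts divided by 62.
Repeatedly combine the two least-probable nodes; the expected code length is the sum of the merged weights.
merge 5/62 + 5/62 → 5/31
merge 5/31 + 23/62 → 33/62
merge 29/62 + 33/62 → 1
L = 5/31 + 33/62 + 1 = 105/62 ≈ 1.694 bits/symbol.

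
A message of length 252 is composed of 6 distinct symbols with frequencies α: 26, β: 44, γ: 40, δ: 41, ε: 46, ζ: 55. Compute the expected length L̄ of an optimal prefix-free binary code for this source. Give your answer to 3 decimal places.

Probabilities are the counts divided by 252.
Repeatedly combine the two least-probable nodes; the expected code length is the sum of the merged weights.
merge 13/126 + 10/63 → 11/42
merge 41/252 + 11/63 → 85/252
merge 23/126 + 55/252 → 101/252
merge 11/42 + 85/252 → 151/252
merge 101/252 + 151/252 → 1
L = 11/42 + 85/252 + 101/252 + 151/252 + 1 = 655/252 ≈ 2.599 bits/symbol.

2.599 bits/symbol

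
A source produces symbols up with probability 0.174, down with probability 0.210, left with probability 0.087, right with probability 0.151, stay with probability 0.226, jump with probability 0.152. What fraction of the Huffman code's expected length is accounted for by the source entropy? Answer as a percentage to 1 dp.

98.6%

Entropy H = −Σ p log₂ p ≈ 2.5281 bits.
Huffman merges: 87/1000+151/1000→119/500; 19/125+87/500→163/500; 21/100+113/500→109/250; 119/500+163/500→141/250; 109/250+141/250→1. L = 641/250 ≈ 2.5640.
Efficiency = H/L = 2.5281/2.5640 = 98.6%.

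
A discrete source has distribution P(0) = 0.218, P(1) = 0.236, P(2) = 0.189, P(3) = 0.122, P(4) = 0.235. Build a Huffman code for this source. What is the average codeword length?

Repeatedly combine the two least-probable nodes; the expected code length is the sum of the merged weights.
merge 61/500 + 189/1000 → 311/1000
merge 109/500 + 47/200 → 453/1000
merge 59/250 + 311/1000 → 547/1000
merge 453/1000 + 547/1000 → 1
L = 311/1000 + 453/1000 + 547/1000 + 1 = 2311/1000 = 2.311 bits/symbol.

2.311 bits/symbol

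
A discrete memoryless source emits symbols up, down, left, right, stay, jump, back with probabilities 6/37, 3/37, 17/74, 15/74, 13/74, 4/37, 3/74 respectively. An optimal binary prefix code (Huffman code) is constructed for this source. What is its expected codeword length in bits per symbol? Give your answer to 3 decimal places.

Repeatedly combine the two least-probable nodes; the expected code length is the sum of the merged weights.
merge 3/74 + 3/37 → 9/74
merge 4/37 + 9/74 → 17/74
merge 6/37 + 13/74 → 25/74
merge 15/74 + 17/74 → 16/37
merge 17/74 + 25/74 → 21/37
merge 16/37 + 21/37 → 1
L = 9/74 + 17/74 + 25/74 + 16/37 + 21/37 + 1 = 199/74 ≈ 2.689 bits/symbol.

2.689 bits/symbol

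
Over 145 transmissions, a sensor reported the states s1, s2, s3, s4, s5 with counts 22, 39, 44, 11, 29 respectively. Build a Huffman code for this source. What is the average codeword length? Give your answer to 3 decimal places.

Probabilities are the counts divided by 145.
Repeatedly combine the two least-probable nodes; the expected code length is the sum of the merged weights.
merge 11/145 + 22/145 → 33/145
merge 1/5 + 33/145 → 62/145
merge 39/145 + 44/145 → 83/145
merge 62/145 + 83/145 → 1
L = 33/145 + 62/145 + 83/145 + 1 = 323/145 ≈ 2.228 bits/symbol.

2.228 bits/symbol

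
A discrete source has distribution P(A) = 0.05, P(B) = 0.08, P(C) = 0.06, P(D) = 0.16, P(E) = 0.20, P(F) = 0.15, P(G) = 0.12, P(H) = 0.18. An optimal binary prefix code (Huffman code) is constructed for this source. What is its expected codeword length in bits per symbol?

Repeatedly combine the two least-probable nodes; the expected code length is the sum of the merged weights.
merge 1/20 + 3/50 → 11/100
merge 2/25 + 11/100 → 19/100
merge 3/25 + 3/20 → 27/100
merge 4/25 + 9/50 → 17/50
merge 19/100 + 1/5 → 39/100
merge 27/100 + 17/50 → 61/100
merge 39/100 + 61/100 → 1
L = 11/100 + 19/100 + 27/100 + 17/50 + 39/100 + 61/100 + 1 = 291/100 = 2.91 bits/symbol.

2.91 bits/symbol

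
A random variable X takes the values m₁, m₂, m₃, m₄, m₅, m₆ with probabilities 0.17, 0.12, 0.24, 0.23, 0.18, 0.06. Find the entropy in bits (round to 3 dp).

2.472 bits

H = −Σ pᵢ log₂ pᵢ.
−0.17·log₂(0.17) = 0.4346
−0.12·log₂(0.12) = 0.3671
−0.24·log₂(0.24) = 0.4941
−0.23·log₂(0.23) = 0.4877
−0.18·log₂(0.18) = 0.4453
−0.06·log₂(0.06) = 0.2435
Sum ≈ 2.4723 → 2.472 bits.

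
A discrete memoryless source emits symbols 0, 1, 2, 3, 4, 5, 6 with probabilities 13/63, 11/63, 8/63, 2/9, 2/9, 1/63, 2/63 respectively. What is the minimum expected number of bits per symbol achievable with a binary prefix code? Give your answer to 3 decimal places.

Repeatedly combine the two least-probable nodes; the expected code length is the sum of the merged weights.
merge 1/63 + 2/63 → 1/21
merge 1/21 + 8/63 → 11/63
merge 11/63 + 11/63 → 22/63
merge 13/63 + 2/9 → 3/7
merge 2/9 + 22/63 → 4/7
merge 3/7 + 4/7 → 1
L = 1/21 + 11/63 + 22/63 + 3/7 + 4/7 + 1 = 18/7 ≈ 2.571 bits/symbol.

2.571 bits/symbol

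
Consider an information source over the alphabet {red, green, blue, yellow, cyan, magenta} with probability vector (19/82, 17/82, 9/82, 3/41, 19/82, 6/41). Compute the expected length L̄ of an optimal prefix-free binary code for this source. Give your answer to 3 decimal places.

Repeatedly combine the two least-probable nodes; the expected code length is the sum of the merged weights.
merge 3/41 + 9/82 → 15/82
merge 6/41 + 15/82 → 27/82
merge 17/82 + 19/82 → 18/41
merge 19/82 + 27/82 → 23/41
merge 18/41 + 23/41 → 1
L = 15/82 + 27/82 + 18/41 + 23/41 + 1 = 103/41 ≈ 2.512 bits/symbol.

2.512 bits/symbol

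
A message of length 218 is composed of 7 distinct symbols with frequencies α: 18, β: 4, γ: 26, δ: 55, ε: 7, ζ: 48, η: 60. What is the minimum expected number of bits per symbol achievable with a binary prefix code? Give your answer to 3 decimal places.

2.436 bits/symbol

Probabilities are the counts divided by 218.
Repeatedly combine the two least-probable nodes; the expected code length is the sum of the merged weights.
merge 2/109 + 7/218 → 11/218
merge 11/218 + 9/109 → 29/218
merge 13/109 + 29/218 → 55/218
merge 24/109 + 55/218 → 103/218
merge 55/218 + 30/109 → 115/218
merge 103/218 + 115/218 → 1
L = 11/218 + 29/218 + 55/218 + 103/218 + 115/218 + 1 = 531/218 ≈ 2.436 bits/symbol.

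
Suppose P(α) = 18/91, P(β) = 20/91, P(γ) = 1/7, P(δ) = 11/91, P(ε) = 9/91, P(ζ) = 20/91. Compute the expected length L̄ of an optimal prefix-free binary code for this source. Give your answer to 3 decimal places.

2.560 bits/symbol

Repeatedly combine the two least-probable nodes; the expected code length is the sum of the merged weights.
merge 9/91 + 11/91 → 20/91
merge 1/7 + 18/91 → 31/91
merge 20/91 + 20/91 → 40/91
merge 20/91 + 31/91 → 51/91
merge 40/91 + 51/91 → 1
L = 20/91 + 31/91 + 40/91 + 51/91 + 1 = 233/91 ≈ 2.560 bits/symbol.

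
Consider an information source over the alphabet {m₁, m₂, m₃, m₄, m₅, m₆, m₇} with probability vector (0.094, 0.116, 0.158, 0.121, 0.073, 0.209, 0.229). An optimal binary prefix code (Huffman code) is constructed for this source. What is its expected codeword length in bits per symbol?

Repeatedly combine the two least-probable nodes; the expected code length is the sum of the merged weights.
merge 73/1000 + 47/500 → 167/1000
merge 29/250 + 121/1000 → 237/1000
merge 79/500 + 167/1000 → 13/40
merge 209/1000 + 229/1000 → 219/500
merge 237/1000 + 13/40 → 281/500
merge 219/500 + 281/500 → 1
L = 167/1000 + 237/1000 + 13/40 + 219/500 + 281/500 + 1 = 2729/1000 = 2.729 bits/symbol.

2.729 bits/symbol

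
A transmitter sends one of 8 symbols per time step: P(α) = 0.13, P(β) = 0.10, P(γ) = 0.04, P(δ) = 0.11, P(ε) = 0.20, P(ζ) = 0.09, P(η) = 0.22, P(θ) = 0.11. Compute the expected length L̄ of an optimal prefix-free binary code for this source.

Repeatedly combine the two least-probable nodes; the expected code length is the sum of the merged weights.
merge 1/25 + 9/100 → 13/100
merge 1/10 + 11/100 → 21/100
merge 11/100 + 13/100 → 6/25
merge 13/100 + 1/5 → 33/100
merge 21/100 + 11/50 → 43/100
merge 6/25 + 33/100 → 57/100
merge 43/100 + 57/100 → 1
L = 13/100 + 21/100 + 6/25 + 33/100 + 43/100 + 57/100 + 1 = 291/100 = 2.91 bits/symbol.

2.91 bits/symbol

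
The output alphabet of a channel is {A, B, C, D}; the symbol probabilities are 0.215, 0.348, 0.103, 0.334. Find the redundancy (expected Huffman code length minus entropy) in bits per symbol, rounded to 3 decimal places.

Entropy H = −Σ p log₂ p ≈ 1.8729 bits.
Huffman merges: 103/1000+43/200→159/500; 159/500+167/500→163/250; 87/250+163/250→1. L = 197/100 ≈ 1.9700.
L − H = 1.9700 − 1.8729 = 0.097 bits.

0.097 bits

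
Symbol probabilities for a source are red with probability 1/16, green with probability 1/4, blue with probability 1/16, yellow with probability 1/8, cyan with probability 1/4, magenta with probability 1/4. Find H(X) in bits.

2.375 bits

Each probability is a power of 1/2, so log₂(1/p) is an integer.
H = Σ p·log₂(1/p) = 1/16·4 + 1/4·2 + 1/16·4 + 1/8·3 + 1/4·2 + 1/4·2 = 2.375 bits.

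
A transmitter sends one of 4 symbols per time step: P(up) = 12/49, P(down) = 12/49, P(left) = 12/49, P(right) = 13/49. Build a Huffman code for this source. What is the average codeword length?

2 bits/symbol

Repeatedly combine the two least-probable nodes; the expected code length is the sum of the merged weights.
merge 12/49 + 12/49 → 24/49
merge 12/49 + 13/49 → 25/49
merge 24/49 + 25/49 → 1
L = 24/49 + 25/49 + 1 = 2 bits/symbol.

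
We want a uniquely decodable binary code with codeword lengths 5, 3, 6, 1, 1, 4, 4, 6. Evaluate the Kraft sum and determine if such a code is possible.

1.3125; no

With common denominator 2^6 = 64: Σ 2^(−ℓᵢ) = 2/64 + 8/64 + 1/64 + 32/64 + 32/64 + 4/64 + 4/64 + 1/64 = 84/64 = 1.3125.
Kraft's inequality requires Σ ≤ 1; here Σ = 1.3125 > 1, so no such prefix code exists.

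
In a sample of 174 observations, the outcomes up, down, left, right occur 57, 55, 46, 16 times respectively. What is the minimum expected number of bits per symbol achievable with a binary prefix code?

Probabilities are the counts divided by 174.
Repeatedly combine the two least-probable nodes; the expected code length is the sum of the merged weights.
merge 8/87 + 23/87 → 31/87
merge 55/174 + 19/58 → 56/87
merge 31/87 + 56/87 → 1
L = 31/87 + 56/87 + 1 = 2 bits/symbol.

2 bits/symbol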